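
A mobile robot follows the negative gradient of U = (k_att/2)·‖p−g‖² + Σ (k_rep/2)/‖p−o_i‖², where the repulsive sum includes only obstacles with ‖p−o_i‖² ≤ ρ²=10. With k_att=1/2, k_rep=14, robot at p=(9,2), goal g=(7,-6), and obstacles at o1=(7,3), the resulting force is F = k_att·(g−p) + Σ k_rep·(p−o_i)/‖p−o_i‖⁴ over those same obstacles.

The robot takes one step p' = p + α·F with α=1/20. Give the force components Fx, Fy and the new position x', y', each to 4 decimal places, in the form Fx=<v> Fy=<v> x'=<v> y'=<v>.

Fx=0.1200 Fy=-4.5600 x'=9.0060 y'=1.7720

F_att = 1/2·(g−p) = 1/2·(-2,-8) = (-1.0000,-4.0000)
o1: d²=5 ≤ ρ²=10; F_rep = 14·(2,-1)/5² = (1.1200,-0.5600)
F = F_att + ΣF_rep = (0.1200,-4.5600)
p' = p + 1/20·F = (9.0060,1.7720)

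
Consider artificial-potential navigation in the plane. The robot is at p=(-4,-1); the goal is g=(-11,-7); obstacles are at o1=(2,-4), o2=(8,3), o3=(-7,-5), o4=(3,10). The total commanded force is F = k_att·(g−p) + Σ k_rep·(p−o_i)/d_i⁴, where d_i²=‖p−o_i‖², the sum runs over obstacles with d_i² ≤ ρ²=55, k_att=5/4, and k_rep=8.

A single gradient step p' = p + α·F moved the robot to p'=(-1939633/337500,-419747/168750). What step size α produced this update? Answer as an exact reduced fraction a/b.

F_att = 5/4·(g−p) = 5/4·(-7,-6) = (-8.7500,-7.5000)
o1: d²=45 ≤ ρ²=55; F_rep = 8·(-6,3)/45² = (-0.0237,0.0119)
o2: d²=160 > ρ²=55 → inactive
o3: d²=25 ≤ ρ²=55; F_rep = 8·(3,4)/25² = (0.0384,0.0512)
o4: d²=170 > ρ²=55 → inactive
F = F_att + ΣF_rep = (-8.7353,-7.4369)
Δp = p'−p = (-1.7471,-1.4874); α = Δx/Fx = (-589633/337500) / (-589633/67500) = 1/5
check: Δy/Fy = (-250997/168750) / (-250997/33750) = 1/5 ✓

α = 1/5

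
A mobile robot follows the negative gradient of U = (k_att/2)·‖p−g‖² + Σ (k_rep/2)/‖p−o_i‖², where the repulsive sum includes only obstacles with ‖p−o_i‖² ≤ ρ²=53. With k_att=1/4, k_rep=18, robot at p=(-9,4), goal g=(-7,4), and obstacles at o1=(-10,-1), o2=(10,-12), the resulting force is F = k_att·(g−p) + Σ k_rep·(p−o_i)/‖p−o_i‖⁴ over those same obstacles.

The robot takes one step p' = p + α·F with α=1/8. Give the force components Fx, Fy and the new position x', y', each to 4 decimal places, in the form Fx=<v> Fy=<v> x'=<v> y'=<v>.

Fx=0.5266 Fy=0.1331 x'=-8.9342 y'=4.0166

F_att = 1/4·(g−p) = 1/4·(2,0) = (0.5000,0.0000)
o1: d²=26 ≤ ρ²=53; F_rep = 18·(1,5)/26² = (0.0266,0.1331)
o2: d²=617 > ρ²=53 → inactive
F = F_att + ΣF_rep = (0.5266,0.1331)
p' = p + 1/8·F = (-8.9342,4.0166)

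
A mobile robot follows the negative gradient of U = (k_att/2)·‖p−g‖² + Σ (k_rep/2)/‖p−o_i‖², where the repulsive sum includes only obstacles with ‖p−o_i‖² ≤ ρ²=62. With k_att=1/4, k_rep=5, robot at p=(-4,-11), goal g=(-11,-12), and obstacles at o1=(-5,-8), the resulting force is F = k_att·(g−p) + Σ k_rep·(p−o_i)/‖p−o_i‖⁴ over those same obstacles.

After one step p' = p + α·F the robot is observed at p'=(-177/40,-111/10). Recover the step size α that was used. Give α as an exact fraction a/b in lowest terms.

F_att = 1/4·(g−p) = 1/4·(-7,-1) = (-1.7500,-0.2500)
o1: d²=10 ≤ ρ²=62; F_rep = 5·(1,-3)/10² = (0.0500,-0.1500)
F = F_att + ΣF_rep = (-1.7000,-0.4000)
Δp = p'−p = (-0.4250,-0.1000); α = Δx/Fx = (-17/40) / (-17/10) = 1/4
check: Δy/Fy = (-1/10) / (-2/5) = 1/4 ✓

α = 1/4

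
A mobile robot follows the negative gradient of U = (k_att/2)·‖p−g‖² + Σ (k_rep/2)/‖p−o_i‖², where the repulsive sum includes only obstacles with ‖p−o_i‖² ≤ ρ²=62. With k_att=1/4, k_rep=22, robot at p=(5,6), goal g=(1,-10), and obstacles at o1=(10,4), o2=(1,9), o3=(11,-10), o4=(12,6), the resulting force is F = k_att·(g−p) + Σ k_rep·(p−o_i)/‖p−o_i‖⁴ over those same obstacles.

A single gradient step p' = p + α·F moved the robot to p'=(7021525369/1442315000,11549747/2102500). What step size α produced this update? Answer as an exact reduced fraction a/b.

F_att = 1/4·(g−p) = 1/4·(-4,-16) = (-1.0000,-4.0000)
o1: d²=29 ≤ ρ²=62; F_rep = 22·(-5,2)/29² = (-0.1308,0.0523)
o2: d²=25 ≤ ρ²=62; F_rep = 22·(4,-3)/25² = (0.1408,-0.1056)
o3: d²=292 > ρ²=62 → inactive
o4: d²=49 ≤ ρ²=62; F_rep = 22·(-7,0)/49² = (-0.0641,0.0000)
F = F_att + ΣF_rep = (-1.0541,-4.0533)
Δp = p'−p = (-0.1318,-0.5067); α = Δx/Fx = (-190049631/1442315000) / (-190049631/180289375) = 1/8
check: Δy/Fy = (-1065253/2102500) / (-2130506/525625) = 1/8 ✓

α = 1/8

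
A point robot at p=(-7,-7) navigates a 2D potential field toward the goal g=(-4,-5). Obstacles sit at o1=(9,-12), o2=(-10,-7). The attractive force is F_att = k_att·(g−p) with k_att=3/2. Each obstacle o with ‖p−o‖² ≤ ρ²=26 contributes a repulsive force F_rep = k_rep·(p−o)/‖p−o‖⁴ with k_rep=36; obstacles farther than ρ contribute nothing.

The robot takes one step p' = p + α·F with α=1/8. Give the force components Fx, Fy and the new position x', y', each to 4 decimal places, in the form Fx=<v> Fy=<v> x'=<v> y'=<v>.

F_att = 3/2·(g−p) = 3/2·(3,2) = (4.5000,3.0000)
o1: d²=281 > ρ²=26 → inactive
o2: d²=9 ≤ ρ²=26; F_rep = 36·(3,0)/9² = (1.3333,0.0000)
F = F_att + ΣF_rep = (5.8333,3.0000)
p' = p + 1/8·F = (-6.2708,-6.6250)

Fx=5.8333 Fy=3.0000 x'=-6.2708 y'=-6.6250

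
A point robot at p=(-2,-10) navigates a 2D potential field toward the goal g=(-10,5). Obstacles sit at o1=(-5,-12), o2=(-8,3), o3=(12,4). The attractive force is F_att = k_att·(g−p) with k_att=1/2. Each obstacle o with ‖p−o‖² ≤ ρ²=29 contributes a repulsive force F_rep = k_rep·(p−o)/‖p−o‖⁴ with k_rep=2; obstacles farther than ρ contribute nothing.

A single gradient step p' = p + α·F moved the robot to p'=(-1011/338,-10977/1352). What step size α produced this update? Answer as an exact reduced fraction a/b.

F_att = 1/2·(g−p) = 1/2·(-8,15) = (-4.0000,7.5000)
o1: d²=13 ≤ ρ²=29; F_rep = 2·(3,2)/13² = (0.0355,0.0237)
o2: d²=205 > ρ²=29 → inactive
o3: d²=392 > ρ²=29 → inactive
F = F_att + ΣF_rep = (-3.9645,7.5237)
Δp = p'−p = (-0.9911,1.8809); α = Δx/Fx = (-335/338) / (-670/169) = 1/4
check: Δy/Fy = (2543/1352) / (2543/338) = 1/4 ✓

α = 1/4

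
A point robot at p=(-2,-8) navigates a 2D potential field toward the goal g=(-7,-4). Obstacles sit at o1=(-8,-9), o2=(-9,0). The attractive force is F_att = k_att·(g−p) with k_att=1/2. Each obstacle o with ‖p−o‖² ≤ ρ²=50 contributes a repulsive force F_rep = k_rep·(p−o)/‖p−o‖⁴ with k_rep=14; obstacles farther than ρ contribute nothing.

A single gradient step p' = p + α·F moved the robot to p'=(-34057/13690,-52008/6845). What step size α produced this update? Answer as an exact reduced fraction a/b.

α = 1/5

F_att = 1/2·(g−p) = 1/2·(-5,4) = (-2.5000,2.0000)
o1: d²=37 ≤ ρ²=50; F_rep = 14·(6,1)/37² = (0.0614,0.0102)
o2: d²=113 > ρ²=50 → inactive
F = F_att + ΣF_rep = (-2.4386,2.0102)
Δp = p'−p = (-0.4877,0.4020); α = Δx/Fx = (-6677/13690) / (-6677/2738) = 1/5
check: Δy/Fy = (2752/6845) / (2752/1369) = 1/5 ✓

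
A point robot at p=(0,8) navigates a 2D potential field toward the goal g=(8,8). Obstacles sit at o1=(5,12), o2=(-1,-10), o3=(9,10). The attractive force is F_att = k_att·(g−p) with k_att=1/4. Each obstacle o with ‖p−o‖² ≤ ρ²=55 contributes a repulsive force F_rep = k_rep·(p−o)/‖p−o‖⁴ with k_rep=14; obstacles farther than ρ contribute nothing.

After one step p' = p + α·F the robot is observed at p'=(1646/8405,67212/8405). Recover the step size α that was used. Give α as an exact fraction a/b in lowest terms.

F_att = 1/4·(g−p) = 1/4·(8,0) = (2.0000,0.0000)
o1: d²=41 ≤ ρ²=55; F_rep = 14·(-5,-4)/41² = (-0.0416,-0.0333)
o2: d²=325 > ρ²=55 → inactive
o3: d²=85 > ρ²=55 → inactive
F = F_att + ΣF_rep = (1.9584,-0.0333)
Δp = p'−p = (0.1958,-0.0033); α = Δx/Fx = (1646/8405) / (3292/1681) = 1/10
check: Δy/Fy = (-28/8405) / (-56/1681) = 1/10 ✓

α = 1/10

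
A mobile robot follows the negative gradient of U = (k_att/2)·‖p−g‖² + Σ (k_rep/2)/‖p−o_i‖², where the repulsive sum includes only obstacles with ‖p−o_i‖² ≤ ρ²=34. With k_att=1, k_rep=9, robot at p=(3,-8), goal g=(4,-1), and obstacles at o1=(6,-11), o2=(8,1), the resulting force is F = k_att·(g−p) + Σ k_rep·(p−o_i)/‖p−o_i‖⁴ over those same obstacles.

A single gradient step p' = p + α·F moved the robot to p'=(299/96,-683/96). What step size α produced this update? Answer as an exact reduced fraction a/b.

F_att = 1·(g−p) = 1·(1,7) = (1.0000,7.0000)
o1: d²=18 ≤ ρ²=34; F_rep = 9·(-3,3)/18² = (-0.0833,0.0833)
o2: d²=106 > ρ²=34 → inactive
F = F_att + ΣF_rep = (0.9167,7.0833)
Δp = p'−p = (0.1146,0.8854); α = Δx/Fx = (11/96) / (11/12) = 1/8
check: Δy/Fy = (85/96) / (85/12) = 1/8 ✓

α = 1/8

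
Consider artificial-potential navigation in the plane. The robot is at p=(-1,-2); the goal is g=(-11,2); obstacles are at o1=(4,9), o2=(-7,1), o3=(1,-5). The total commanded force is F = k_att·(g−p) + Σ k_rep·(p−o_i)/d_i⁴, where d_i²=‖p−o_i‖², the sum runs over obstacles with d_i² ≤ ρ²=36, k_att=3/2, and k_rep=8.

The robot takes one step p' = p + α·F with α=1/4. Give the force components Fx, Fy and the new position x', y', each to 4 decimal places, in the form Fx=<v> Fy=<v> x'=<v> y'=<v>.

F_att = 3/2·(g−p) = 3/2·(-10,4) = (-15.0000,6.0000)
o1: d²=146 > ρ²=36 → inactive
o2: d²=45 > ρ²=36 → inactive
o3: d²=13 ≤ ρ²=36; F_rep = 8·(-2,3)/13² = (-0.0947,0.1420)
F = F_att + ΣF_rep = (-15.0947,6.1420)
p' = p + 1/4·F = (-4.7737,-0.4645)

Fx=-15.0947 Fy=6.1420 x'=-4.7737 y'=-0.4645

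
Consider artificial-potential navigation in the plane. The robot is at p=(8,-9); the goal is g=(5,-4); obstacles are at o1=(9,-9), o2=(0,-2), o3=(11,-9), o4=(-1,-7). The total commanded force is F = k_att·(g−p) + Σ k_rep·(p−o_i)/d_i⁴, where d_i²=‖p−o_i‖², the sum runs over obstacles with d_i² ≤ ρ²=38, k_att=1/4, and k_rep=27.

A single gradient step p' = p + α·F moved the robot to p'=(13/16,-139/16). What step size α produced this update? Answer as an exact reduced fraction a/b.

α = 1/4

F_att = 1/4·(g−p) = 1/4·(-3,5) = (-0.7500,1.2500)
o1: d²=1 ≤ ρ²=38; F_rep = 27·(-1,0)/1² = (-27.0000,0.0000)
o2: d²=113 > ρ²=38 → inactive
o3: d²=9 ≤ ρ²=38; F_rep = 27·(-3,0)/9² = (-1.0000,0.0000)
o4: d²=85 > ρ²=38 → inactive
F = F_att + ΣF_rep = (-28.7500,1.2500)
Δp = p'−p = (-7.1875,0.3125); α = Δx/Fx = (-115/16) / (-115/4) = 1/4
check: Δy/Fy = (5/16) / (5/4) = 1/4 ✓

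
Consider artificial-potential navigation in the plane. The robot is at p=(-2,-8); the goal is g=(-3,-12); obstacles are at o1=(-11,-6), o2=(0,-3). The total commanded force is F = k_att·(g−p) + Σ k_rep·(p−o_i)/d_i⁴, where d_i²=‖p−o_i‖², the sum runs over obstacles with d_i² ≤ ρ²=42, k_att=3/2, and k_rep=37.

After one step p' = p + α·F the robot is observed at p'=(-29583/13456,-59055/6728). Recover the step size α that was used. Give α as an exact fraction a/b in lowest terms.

F_att = 3/2·(g−p) = 3/2·(-1,-4) = (-1.5000,-6.0000)
o1: d²=85 > ρ²=42 → inactive
o2: d²=29 ≤ ρ²=42; F_rep = 37·(-2,-5)/29² = (-0.0880,-0.2200)
F = F_att + ΣF_rep = (-1.5880,-6.2200)
Δp = p'−p = (-0.1985,-0.7775); α = Δx/Fx = (-2671/13456) / (-2671/1682) = 1/8
check: Δy/Fy = (-5231/6728) / (-5231/841) = 1/8 ✓

α = 1/8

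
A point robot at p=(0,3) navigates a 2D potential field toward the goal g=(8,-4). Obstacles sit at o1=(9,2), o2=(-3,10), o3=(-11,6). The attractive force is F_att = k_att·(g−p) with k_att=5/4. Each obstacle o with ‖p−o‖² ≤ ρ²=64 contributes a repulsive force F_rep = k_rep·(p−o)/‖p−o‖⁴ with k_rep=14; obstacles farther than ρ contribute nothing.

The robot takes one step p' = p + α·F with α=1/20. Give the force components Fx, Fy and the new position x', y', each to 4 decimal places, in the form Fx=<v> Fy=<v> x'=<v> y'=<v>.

F_att = 5/4·(g−p) = 5/4·(8,-7) = (10.0000,-8.7500)
o1: d²=82 > ρ²=64 → inactive
o2: d²=58 ≤ ρ²=64; F_rep = 14·(3,-7)/58² = (0.0125,-0.0291)
o3: d²=130 > ρ²=64 → inactive
F = F_att + ΣF_rep = (10.0125,-8.7791)
p' = p + 1/20·F = (0.5006,2.5610)

Fx=10.0125 Fy=-8.7791 x'=0.5006 y'=2.5610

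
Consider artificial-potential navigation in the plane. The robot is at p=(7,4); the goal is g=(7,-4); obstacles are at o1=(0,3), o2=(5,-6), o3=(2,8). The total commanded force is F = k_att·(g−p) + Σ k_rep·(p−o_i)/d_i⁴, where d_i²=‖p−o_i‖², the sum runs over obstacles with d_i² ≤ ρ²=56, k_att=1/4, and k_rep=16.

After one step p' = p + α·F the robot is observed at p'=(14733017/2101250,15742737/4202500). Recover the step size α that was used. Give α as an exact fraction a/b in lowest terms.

F_att = 1/4·(g−p) = 1/4·(0,-8) = (0.0000,-2.0000)
o1: d²=50 ≤ ρ²=56; F_rep = 16·(7,1)/50² = (0.0448,0.0064)
o2: d²=104 > ρ²=56 → inactive
o3: d²=41 ≤ ρ²=56; F_rep = 16·(5,-4)/41² = (0.0476,-0.0381)
F = F_att + ΣF_rep = (0.0924,-2.0317)
Δp = p'−p = (0.0115,-0.2540); α = Δx/Fx = (24267/2101250) / (97068/1050625) = 1/8
check: Δy/Fy = (-1067263/4202500) / (-2134526/1050625) = 1/8 ✓

α = 1/8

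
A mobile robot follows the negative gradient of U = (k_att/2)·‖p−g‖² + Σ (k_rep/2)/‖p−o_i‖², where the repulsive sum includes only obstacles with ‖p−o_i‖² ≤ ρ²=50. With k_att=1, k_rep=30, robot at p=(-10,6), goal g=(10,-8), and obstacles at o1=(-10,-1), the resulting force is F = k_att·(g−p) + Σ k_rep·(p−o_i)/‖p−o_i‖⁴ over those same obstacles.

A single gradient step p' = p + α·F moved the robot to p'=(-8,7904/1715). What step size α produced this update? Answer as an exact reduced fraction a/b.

F_att = 1·(g−p) = 1·(20,-14) = (20.0000,-14.0000)
o1: d²=49 ≤ ρ²=50; F_rep = 30·(0,7)/49² = (0.0000,0.0875)
F = F_att + ΣF_rep = (20.0000,-13.9125)
Δp = p'−p = (2.0000,-1.3913); α = Δx/Fx = (2) / (20) = 1/10
check: Δy/Fy = (-2386/1715) / (-4772/343) = 1/10 ✓

α = 1/10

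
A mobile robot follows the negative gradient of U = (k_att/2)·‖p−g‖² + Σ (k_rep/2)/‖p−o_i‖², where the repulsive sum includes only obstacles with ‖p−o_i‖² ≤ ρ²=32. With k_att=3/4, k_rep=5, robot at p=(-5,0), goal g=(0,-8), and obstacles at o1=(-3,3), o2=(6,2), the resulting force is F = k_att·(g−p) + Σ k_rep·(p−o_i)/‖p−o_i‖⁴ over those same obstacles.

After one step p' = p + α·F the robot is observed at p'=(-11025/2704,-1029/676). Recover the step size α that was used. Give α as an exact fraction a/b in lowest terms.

F_att = 3/4·(g−p) = 3/4·(5,-8) = (3.7500,-6.0000)
o1: d²=13 ≤ ρ²=32; F_rep = 5·(-2,-3)/13² = (-0.0592,-0.0888)
o2: d²=125 > ρ²=32 → inactive
F = F_att + ΣF_rep = (3.6908,-6.0888)
Δp = p'−p = (0.9227,-1.5222); α = Δx/Fx = (2495/2704) / (2495/676) = 1/4
check: Δy/Fy = (-1029/676) / (-1029/169) = 1/4 ✓

α = 1/4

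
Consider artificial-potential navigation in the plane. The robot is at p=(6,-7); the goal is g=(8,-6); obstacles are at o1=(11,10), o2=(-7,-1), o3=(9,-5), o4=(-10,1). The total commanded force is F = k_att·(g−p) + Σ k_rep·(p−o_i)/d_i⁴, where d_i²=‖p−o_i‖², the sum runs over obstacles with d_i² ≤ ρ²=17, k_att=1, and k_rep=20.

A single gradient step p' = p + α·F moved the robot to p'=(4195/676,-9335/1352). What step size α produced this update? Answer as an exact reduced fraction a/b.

F_att = 1·(g−p) = 1·(2,1) = (2.0000,1.0000)
o1: d²=314 > ρ²=17 → inactive
o2: d²=205 > ρ²=17 → inactive
o3: d²=13 ≤ ρ²=17; F_rep = 20·(-3,-2)/13² = (-0.3550,-0.2367)
o4: d²=320 > ρ²=17 → inactive
F = F_att + ΣF_rep = (1.6450,0.7633)
Δp = p'−p = (0.2056,0.0954); α = Δx/Fx = (139/676) / (278/169) = 1/8
check: Δy/Fy = (129/1352) / (129/169) = 1/8 ✓

α = 1/8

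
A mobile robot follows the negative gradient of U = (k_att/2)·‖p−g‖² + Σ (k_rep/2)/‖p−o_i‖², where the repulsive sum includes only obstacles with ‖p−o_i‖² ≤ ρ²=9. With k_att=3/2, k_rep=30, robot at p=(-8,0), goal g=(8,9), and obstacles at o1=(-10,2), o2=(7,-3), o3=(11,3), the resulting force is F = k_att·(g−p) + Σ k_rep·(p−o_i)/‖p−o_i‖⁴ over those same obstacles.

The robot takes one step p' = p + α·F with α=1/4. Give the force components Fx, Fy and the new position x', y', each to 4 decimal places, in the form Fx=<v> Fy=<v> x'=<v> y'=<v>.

F_att = 3/2·(g−p) = 3/2·(16,9) = (24.0000,13.5000)
o1: d²=8 ≤ ρ²=9; F_rep = 30·(2,-2)/8² = (0.9375,-0.9375)
o2: d²=234 > ρ²=9 → inactive
o3: d²=370 > ρ²=9 → inactive
F = F_att + ΣF_rep = (24.9375,12.5625)
p' = p + 1/4·F = (-1.7656,3.1406)

Fx=24.9375 Fy=12.5625 x'=-1.7656 y'=3.1406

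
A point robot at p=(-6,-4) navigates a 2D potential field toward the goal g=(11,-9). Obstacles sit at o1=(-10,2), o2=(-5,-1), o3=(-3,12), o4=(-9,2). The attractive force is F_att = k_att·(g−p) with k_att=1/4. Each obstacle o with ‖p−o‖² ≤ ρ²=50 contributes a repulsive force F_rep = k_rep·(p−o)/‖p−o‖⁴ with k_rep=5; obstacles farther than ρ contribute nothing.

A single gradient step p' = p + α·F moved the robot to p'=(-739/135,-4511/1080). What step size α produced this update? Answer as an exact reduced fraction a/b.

F_att = 1/4·(g−p) = 1/4·(17,-5) = (4.2500,-1.2500)
o1: d²=52 > ρ²=50 → inactive
o2: d²=10 ≤ ρ²=50; F_rep = 5·(-1,-3)/10² = (-0.0500,-0.1500)
o3: d²=265 > ρ²=50 → inactive
o4: d²=45 ≤ ρ²=50; F_rep = 5·(3,-6)/45² = (0.0074,-0.0148)
F = F_att + ΣF_rep = (4.2074,-1.4148)
Δp = p'−p = (0.5259,-0.1769); α = Δx/Fx = (71/135) / (568/135) = 1/8
check: Δy/Fy = (-191/1080) / (-191/135) = 1/8 ✓

α = 1/8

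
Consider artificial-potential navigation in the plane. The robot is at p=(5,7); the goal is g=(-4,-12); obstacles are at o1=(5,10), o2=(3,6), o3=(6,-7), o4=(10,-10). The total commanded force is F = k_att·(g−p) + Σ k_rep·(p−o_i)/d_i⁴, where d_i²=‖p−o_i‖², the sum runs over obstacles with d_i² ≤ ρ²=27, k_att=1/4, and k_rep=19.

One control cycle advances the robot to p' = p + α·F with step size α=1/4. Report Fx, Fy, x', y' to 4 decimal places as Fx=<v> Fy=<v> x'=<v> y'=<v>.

F_att = 1/4·(g−p) = 1/4·(-9,-19) = (-2.2500,-4.7500)
o1: d²=9 ≤ ρ²=27; F_rep = 19·(0,-3)/9² = (0.0000,-0.7037)
o2: d²=5 ≤ ρ²=27; F_rep = 19·(2,1)/5² = (1.5200,0.7600)
o3: d²=197 > ρ²=27 → inactive
o4: d²=314 > ρ²=27 → inactive
F = F_att + ΣF_rep = (-0.7300,-4.6937)
p' = p + 1/4·F = (4.8175,5.8266)

Fx=-0.7300 Fy=-4.6937 x'=4.8175 y'=5.8266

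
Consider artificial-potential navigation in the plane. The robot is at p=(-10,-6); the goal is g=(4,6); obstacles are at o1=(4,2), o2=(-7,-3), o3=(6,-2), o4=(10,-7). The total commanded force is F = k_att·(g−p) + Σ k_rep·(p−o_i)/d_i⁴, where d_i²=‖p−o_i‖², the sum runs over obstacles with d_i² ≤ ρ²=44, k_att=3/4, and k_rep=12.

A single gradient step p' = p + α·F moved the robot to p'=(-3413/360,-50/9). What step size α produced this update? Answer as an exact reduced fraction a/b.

α = 1/20

F_att = 3/4·(g−p) = 3/4·(14,12) = (10.5000,9.0000)
o1: d²=260 > ρ²=44 → inactive
o2: d²=18 ≤ ρ²=44; F_rep = 12·(-3,-3)/18² = (-0.1111,-0.1111)
o3: d²=272 > ρ²=44 → inactive
o4: d²=401 > ρ²=44 → inactive
F = F_att + ΣF_rep = (10.3889,8.8889)
Δp = p'−p = (0.5194,0.4444); α = Δx/Fx = (187/360) / (187/18) = 1/20
check: Δy/Fy = (4/9) / (80/9) = 1/20 ✓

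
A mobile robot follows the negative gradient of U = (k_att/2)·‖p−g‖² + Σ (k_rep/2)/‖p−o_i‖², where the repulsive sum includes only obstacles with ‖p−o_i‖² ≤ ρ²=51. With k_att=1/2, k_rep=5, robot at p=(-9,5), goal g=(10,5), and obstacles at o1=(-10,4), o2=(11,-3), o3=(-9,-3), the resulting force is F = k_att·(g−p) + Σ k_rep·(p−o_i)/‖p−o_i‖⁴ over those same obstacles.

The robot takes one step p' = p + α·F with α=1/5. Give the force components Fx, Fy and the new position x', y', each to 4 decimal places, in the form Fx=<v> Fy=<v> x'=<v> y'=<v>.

F_att = 1/2·(g−p) = 1/2·(19,0) = (9.5000,0.0000)
o1: d²=2 ≤ ρ²=51; F_rep = 5·(1,1)/2² = (1.2500,1.2500)
o2: d²=464 > ρ²=51 → inactive
o3: d²=64 > ρ²=51 → inactive
F = F_att + ΣF_rep = (10.7500,1.2500)
p' = p + 1/5·F = (-6.8500,5.2500)

Fx=10.7500 Fy=1.2500 x'=-6.8500 y'=5.2500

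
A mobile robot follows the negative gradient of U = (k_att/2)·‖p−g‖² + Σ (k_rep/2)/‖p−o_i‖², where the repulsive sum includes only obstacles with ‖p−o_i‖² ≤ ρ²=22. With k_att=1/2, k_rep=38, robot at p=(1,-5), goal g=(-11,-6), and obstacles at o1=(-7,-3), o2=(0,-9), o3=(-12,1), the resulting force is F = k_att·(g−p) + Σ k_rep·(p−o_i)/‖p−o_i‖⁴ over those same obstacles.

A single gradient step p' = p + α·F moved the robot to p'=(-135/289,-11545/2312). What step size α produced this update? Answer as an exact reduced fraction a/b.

α = 1/4

F_att = 1/2·(g−p) = 1/2·(-12,-1) = (-6.0000,-0.5000)
o1: d²=68 > ρ²=22 → inactive
o2: d²=17 ≤ ρ²=22; F_rep = 38·(1,4)/17² = (0.1315,0.5260)
o3: d²=205 > ρ²=22 → inactive
F = F_att + ΣF_rep = (-5.8685,0.0260)
Δp = p'−p = (-1.4671,0.0065); α = Δx/Fx = (-424/289) / (-1696/289) = 1/4
check: Δy/Fy = (15/2312) / (15/578) = 1/4 ✓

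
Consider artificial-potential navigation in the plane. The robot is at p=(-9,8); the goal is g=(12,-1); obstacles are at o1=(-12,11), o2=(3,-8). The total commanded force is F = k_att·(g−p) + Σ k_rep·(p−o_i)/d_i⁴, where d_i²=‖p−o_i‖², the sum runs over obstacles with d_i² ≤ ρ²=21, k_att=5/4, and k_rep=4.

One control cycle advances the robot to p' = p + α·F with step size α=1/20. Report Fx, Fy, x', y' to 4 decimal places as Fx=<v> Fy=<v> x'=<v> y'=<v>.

F_att = 5/4·(g−p) = 5/4·(21,-9) = (26.2500,-11.2500)
o1: d²=18 ≤ ρ²=21; F_rep = 4·(3,-3)/18² = (0.0370,-0.0370)
o2: d²=400 > ρ²=21 → inactive
F = F_att + ΣF_rep = (26.2870,-11.2870)
p' = p + 1/20·F = (-7.6856,7.4356)

Fx=26.2870 Fy=-11.2870 x'=-7.6856 y'=7.4356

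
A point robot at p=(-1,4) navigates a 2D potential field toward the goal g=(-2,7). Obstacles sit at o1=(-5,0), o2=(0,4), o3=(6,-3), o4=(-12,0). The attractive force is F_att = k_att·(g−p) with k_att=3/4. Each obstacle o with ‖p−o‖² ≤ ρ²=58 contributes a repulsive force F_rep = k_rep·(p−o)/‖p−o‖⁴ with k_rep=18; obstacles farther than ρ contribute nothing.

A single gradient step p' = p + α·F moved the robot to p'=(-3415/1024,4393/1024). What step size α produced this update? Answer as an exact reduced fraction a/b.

F_att = 3/4·(g−p) = 3/4·(-1,3) = (-0.7500,2.2500)
o1: d²=32 ≤ ρ²=58; F_rep = 18·(4,4)/32² = (0.0703,0.0703)
o2: d²=1 ≤ ρ²=58; F_rep = 18·(-1,0)/1² = (-18.0000,0.0000)
o3: d²=98 > ρ²=58 → inactive
o4: d²=137 > ρ²=58 → inactive
F = F_att + ΣF_rep = (-18.6797,2.3203)
Δp = p'−p = (-2.3350,0.2900); α = Δx/Fx = (-2391/1024) / (-2391/128) = 1/8
check: Δy/Fy = (297/1024) / (297/128) = 1/8 ✓

α = 1/8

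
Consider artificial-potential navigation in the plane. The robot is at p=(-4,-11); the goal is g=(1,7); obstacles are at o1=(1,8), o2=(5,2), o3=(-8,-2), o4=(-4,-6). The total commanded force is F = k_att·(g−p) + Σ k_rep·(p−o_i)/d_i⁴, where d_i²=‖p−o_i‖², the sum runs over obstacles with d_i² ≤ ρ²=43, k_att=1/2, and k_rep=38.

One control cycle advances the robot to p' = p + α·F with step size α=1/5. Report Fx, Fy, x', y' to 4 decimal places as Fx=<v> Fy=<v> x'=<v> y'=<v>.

Fx=2.5000 Fy=8.6960 x'=-3.5000 y'=-9.2608

F_att = 1/2·(g−p) = 1/2·(5,18) = (2.5000,9.0000)
o1: d²=386 > ρ²=43 → inactive
o2: d²=250 > ρ²=43 → inactive
o3: d²=97 > ρ²=43 → inactive
o4: d²=25 ≤ ρ²=43; F_rep = 38·(0,-5)/25² = (0.0000,-0.3040)
F = F_att + ΣF_rep = (2.5000,8.6960)
p' = p + 1/5·F = (-3.5000,-9.2608)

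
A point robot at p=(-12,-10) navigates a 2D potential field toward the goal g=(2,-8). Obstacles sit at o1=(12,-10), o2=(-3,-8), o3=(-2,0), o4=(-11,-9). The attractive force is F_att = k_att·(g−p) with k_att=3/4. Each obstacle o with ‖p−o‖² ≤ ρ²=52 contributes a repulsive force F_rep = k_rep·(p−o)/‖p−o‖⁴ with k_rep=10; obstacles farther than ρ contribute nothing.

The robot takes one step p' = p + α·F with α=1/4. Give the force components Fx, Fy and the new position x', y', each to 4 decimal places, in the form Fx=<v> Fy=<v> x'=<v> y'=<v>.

Fx=8.0000 Fy=-1.0000 x'=-10.0000 y'=-10.2500

F_att = 3/4·(g−p) = 3/4·(14,2) = (10.5000,1.5000)
o1: d²=576 > ρ²=52 → inactive
o2: d²=85 > ρ²=52 → inactive
o3: d²=200 > ρ²=52 → inactive
o4: d²=2 ≤ ρ²=52; F_rep = 10·(-1,-1)/2² = (-2.5000,-2.5000)
F = F_att + ΣF_rep = (8.0000,-1.0000)
p' = p + 1/4·F = (-10.0000,-10.2500)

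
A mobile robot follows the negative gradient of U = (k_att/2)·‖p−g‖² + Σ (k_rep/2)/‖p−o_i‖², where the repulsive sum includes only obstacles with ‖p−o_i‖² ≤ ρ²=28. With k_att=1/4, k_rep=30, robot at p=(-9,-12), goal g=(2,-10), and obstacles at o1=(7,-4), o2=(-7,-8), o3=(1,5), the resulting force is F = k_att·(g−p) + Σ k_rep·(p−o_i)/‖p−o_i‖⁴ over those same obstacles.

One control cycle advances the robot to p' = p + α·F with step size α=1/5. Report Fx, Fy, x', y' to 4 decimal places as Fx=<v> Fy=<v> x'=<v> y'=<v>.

Fx=2.6000 Fy=0.2000 x'=-8.4800 y'=-11.9600

F_att = 1/4·(g−p) = 1/4·(11,2) = (2.7500,0.5000)
o1: d²=320 > ρ²=28 → inactive
o2: d²=20 ≤ ρ²=28; F_rep = 30·(-2,-4)/20² = (-0.1500,-0.3000)
o3: d²=389 > ρ²=28 → inactive
F = F_att + ΣF_rep = (2.6000,0.2000)
p' = p + 1/5·F = (-8.4800,-11.9600)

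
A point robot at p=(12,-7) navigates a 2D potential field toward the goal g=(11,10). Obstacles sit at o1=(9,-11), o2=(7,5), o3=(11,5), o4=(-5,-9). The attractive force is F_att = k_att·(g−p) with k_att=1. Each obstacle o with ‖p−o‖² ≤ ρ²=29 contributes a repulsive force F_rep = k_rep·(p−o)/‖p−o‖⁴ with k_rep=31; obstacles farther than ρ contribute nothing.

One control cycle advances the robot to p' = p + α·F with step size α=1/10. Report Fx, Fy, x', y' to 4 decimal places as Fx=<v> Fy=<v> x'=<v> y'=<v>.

F_att = 1·(g−p) = 1·(-1,17) = (-1.0000,17.0000)
o1: d²=25 ≤ ρ²=29; F_rep = 31·(3,4)/25² = (0.1488,0.1984)
o2: d²=169 > ρ²=29 → inactive
o3: d²=145 > ρ²=29 → inactive
o4: d²=293 > ρ²=29 → inactive
F = F_att + ΣF_rep = (-0.8512,17.1984)
p' = p + 1/10·F = (11.9149,-5.2802)

Fx=-0.8512 Fy=17.1984 x'=11.9149 y'=-5.2802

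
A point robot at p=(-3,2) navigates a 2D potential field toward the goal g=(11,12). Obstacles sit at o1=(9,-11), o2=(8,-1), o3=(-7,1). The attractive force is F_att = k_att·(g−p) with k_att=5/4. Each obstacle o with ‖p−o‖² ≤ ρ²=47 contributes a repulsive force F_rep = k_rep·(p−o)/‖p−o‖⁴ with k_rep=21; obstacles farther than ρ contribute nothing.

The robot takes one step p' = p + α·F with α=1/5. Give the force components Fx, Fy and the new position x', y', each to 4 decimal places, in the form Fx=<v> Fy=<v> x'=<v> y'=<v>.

F_att = 5/4·(g−p) = 5/4·(14,10) = (17.5000,12.5000)
o1: d²=313 > ρ²=47 → inactive
o2: d²=130 > ρ²=47 → inactive
o3: d²=17 ≤ ρ²=47; F_rep = 21·(4,1)/17² = (0.2907,0.0727)
F = F_att + ΣF_rep = (17.7907,12.5727)
p' = p + 1/5·F = (0.5581,4.5145)

Fx=17.7907 Fy=12.5727 x'=0.5581 y'=4.5145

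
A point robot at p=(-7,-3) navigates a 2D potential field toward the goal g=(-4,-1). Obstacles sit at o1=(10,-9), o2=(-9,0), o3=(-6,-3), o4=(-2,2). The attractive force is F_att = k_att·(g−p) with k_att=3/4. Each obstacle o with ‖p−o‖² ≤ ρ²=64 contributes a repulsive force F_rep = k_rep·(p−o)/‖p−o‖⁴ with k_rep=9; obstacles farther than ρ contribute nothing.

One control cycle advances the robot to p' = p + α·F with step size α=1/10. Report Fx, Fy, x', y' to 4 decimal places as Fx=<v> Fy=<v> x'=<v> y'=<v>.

F_att = 3/4·(g−p) = 3/4·(3,2) = (2.2500,1.5000)
o1: d²=325 > ρ²=64 → inactive
o2: d²=13 ≤ ρ²=64; F_rep = 9·(2,-3)/13² = (0.1065,-0.1598)
o3: d²=1 ≤ ρ²=64; F_rep = 9·(-1,0)/1² = (-9.0000,0.0000)
o4: d²=50 ≤ ρ²=64; F_rep = 9·(-5,-5)/50² = (-0.0180,-0.0180)
F = F_att + ΣF_rep = (-6.6615,1.3222)
p' = p + 1/10·F = (-7.6661,-2.8678)

Fx=-6.6615 Fy=1.3222 x'=-7.6661 y'=-2.8678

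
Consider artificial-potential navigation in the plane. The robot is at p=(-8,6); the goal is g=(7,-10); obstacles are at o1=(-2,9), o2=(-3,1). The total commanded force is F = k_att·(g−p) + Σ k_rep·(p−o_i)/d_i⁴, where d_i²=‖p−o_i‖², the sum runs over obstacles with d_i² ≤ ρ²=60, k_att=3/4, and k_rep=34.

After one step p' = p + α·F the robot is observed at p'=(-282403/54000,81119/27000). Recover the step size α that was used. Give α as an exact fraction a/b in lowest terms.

α = 1/4

F_att = 3/4·(g−p) = 3/4·(15,-16) = (11.2500,-12.0000)
o1: d²=45 ≤ ρ²=60; F_rep = 34·(-6,-3)/45² = (-0.1007,-0.0504)
o2: d²=50 ≤ ρ²=60; F_rep = 34·(-5,5)/50² = (-0.0680,0.0680)
F = F_att + ΣF_rep = (11.0813,-11.9824)
Δp = p'−p = (2.7703,-2.9956); α = Δx/Fx = (149597/54000) / (149597/13500) = 1/4
check: Δy/Fy = (-80881/27000) / (-80881/6750) = 1/4 ✓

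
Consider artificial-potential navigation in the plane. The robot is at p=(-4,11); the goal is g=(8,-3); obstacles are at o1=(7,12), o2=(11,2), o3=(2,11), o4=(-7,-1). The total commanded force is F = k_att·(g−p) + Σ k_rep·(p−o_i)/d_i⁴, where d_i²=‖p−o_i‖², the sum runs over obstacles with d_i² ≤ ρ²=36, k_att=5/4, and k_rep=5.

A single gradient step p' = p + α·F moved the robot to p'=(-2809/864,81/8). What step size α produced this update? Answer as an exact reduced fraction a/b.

F_att = 5/4·(g−p) = 5/4·(12,-14) = (15.0000,-17.5000)
o1: d²=122 > ρ²=36 → inactive
o2: d²=306 > ρ²=36 → inactive
o3: d²=36 ≤ ρ²=36; F_rep = 5·(-6,0)/36² = (-0.0231,0.0000)
o4: d²=153 > ρ²=36 → inactive
F = F_att + ΣF_rep = (14.9769,-17.5000)
Δp = p'−p = (0.7488,-0.8750); α = Δx/Fx = (647/864) / (3235/216) = 1/20
check: Δy/Fy = (-7/8) / (-35/2) = 1/20 ✓

α = 1/20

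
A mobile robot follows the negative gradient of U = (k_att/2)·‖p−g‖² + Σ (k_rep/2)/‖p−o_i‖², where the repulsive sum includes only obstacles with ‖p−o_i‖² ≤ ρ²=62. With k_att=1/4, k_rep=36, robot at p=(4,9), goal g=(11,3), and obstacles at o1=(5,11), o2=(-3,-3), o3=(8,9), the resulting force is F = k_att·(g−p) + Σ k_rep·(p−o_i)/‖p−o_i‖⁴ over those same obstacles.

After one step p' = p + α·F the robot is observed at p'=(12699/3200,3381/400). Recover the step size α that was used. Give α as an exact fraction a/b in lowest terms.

α = 1/8

F_att = 1/4·(g−p) = 1/4·(7,-6) = (1.7500,-1.5000)
o1: d²=5 ≤ ρ²=62; F_rep = 36·(-1,-2)/5² = (-1.4400,-2.8800)
o2: d²=193 > ρ²=62 → inactive
o3: d²=16 ≤ ρ²=62; F_rep = 36·(-4,0)/16² = (-0.5625,0.0000)
F = F_att + ΣF_rep = (-0.2525,-4.3800)
Δp = p'−p = (-0.0316,-0.5475); α = Δx/Fx = (-101/3200) / (-101/400) = 1/8
check: Δy/Fy = (-219/400) / (-219/50) = 1/8 ✓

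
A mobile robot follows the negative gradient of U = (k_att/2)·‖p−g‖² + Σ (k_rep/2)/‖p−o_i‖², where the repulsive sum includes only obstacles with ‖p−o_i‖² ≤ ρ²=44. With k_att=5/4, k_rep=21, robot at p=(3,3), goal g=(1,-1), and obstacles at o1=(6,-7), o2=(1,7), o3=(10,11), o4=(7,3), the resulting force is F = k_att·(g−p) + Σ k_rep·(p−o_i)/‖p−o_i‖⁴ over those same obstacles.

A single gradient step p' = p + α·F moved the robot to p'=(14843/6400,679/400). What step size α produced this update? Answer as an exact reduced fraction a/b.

α = 1/4

F_att = 5/4·(g−p) = 5/4·(-2,-4) = (-2.5000,-5.0000)
o1: d²=109 > ρ²=44 → inactive
o2: d²=20 ≤ ρ²=44; F_rep = 21·(2,-4)/20² = (0.1050,-0.2100)
o3: d²=113 > ρ²=44 → inactive
o4: d²=16 ≤ ρ²=44; F_rep = 21·(-4,0)/16² = (-0.3281,0.0000)
F = F_att + ΣF_rep = (-2.7231,-5.2100)
Δp = p'−p = (-0.6808,-1.3025); α = Δx/Fx = (-4357/6400) / (-4357/1600) = 1/4
check: Δy/Fy = (-521/400) / (-521/100) = 1/4 ✓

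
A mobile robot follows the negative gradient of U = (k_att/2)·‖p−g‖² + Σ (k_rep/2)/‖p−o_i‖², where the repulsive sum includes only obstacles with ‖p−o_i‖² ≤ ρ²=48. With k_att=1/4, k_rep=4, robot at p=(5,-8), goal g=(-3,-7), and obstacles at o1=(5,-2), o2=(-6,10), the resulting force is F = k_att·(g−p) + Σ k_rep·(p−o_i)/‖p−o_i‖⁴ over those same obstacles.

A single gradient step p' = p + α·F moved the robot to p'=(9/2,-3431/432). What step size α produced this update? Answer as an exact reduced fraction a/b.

α = 1/4

F_att = 1/4·(g−p) = 1/4·(-8,1) = (-2.0000,0.2500)
o1: d²=36 ≤ ρ²=48; F_rep = 4·(0,-6)/36² = (0.0000,-0.0185)
o2: d²=445 > ρ²=48 → inactive
F = F_att + ΣF_rep = (-2.0000,0.2315)
Δp = p'−p = (-0.5000,0.0579); α = Δx/Fx = (-1/2) / (-2) = 1/4
check: Δy/Fy = (25/432) / (25/108) = 1/4 ✓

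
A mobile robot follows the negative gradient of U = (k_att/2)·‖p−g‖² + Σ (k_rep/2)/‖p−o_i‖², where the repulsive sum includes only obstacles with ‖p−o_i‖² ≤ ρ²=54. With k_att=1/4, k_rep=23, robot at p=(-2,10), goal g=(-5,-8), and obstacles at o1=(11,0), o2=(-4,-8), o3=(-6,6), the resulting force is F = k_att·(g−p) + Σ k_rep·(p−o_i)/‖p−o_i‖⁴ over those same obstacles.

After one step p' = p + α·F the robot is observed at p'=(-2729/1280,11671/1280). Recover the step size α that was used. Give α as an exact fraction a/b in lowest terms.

α = 1/5

F_att = 1/4·(g−p) = 1/4·(-3,-18) = (-0.7500,-4.5000)
o1: d²=269 > ρ²=54 → inactive
o2: d²=328 > ρ²=54 → inactive
o3: d²=32 ≤ ρ²=54; F_rep = 23·(4,4)/32² = (0.0898,0.0898)
F = F_att + ΣF_rep = (-0.6602,-4.4102)
Δp = p'−p = (-0.1320,-0.8820); α = Δx/Fx = (-169/1280) / (-169/256) = 1/5
check: Δy/Fy = (-1129/1280) / (-1129/256) = 1/5 ✓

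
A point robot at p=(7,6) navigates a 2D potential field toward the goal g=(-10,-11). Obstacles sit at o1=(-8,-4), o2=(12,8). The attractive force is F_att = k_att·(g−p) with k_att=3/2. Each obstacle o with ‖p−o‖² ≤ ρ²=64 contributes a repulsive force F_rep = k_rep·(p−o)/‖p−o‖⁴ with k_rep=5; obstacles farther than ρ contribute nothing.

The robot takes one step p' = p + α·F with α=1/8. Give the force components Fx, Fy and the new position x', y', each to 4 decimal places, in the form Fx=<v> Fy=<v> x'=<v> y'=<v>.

Fx=-25.5297 Fy=-25.5119 x'=3.8088 y'=2.8110

F_att = 3/2·(g−p) = 3/2·(-17,-17) = (-25.5000,-25.5000)
o1: d²=325 > ρ²=64 → inactive
o2: d²=29 ≤ ρ²=64; F_rep = 5·(-5,-2)/29² = (-0.0297,-0.0119)
F = F_att + ΣF_rep = (-25.5297,-25.5119)
p' = p + 1/8·F = (3.8088,2.8110)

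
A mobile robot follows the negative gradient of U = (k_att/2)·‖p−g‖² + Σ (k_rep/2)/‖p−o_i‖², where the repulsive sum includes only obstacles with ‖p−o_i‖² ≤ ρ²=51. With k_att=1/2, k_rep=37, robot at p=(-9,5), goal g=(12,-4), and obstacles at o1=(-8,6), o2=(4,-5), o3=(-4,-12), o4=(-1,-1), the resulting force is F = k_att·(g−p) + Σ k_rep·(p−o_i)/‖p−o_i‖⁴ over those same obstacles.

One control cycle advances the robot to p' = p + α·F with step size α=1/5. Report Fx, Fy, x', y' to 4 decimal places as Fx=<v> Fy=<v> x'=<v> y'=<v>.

F_att = 1/2·(g−p) = 1/2·(21,-9) = (10.5000,-4.5000)
o1: d²=2 ≤ ρ²=51; F_rep = 37·(-1,-1)/2² = (-9.2500,-9.2500)
o2: d²=269 > ρ²=51 → inactive
o3: d²=314 > ρ²=51 → inactive
o4: d²=100 > ρ²=51 → inactive
F = F_att + ΣF_rep = (1.2500,-13.7500)
p' = p + 1/5·F = (-8.7500,2.2500)

Fx=1.2500 Fy=-13.7500 x'=-8.7500 y'=2.2500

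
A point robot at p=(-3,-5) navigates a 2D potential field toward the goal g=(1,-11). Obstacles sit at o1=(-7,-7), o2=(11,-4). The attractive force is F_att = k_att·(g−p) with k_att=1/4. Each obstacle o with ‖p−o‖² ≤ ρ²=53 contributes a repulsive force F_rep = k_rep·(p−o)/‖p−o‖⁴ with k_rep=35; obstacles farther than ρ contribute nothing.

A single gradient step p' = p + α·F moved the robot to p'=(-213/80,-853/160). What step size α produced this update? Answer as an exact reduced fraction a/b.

α = 1/4

F_att = 1/4·(g−p) = 1/4·(4,-6) = (1.0000,-1.5000)
o1: d²=20 ≤ ρ²=53; F_rep = 35·(4,2)/20² = (0.3500,0.1750)
o2: d²=197 > ρ²=53 → inactive
F = F_att + ΣF_rep = (1.3500,-1.3250)
Δp = p'−p = (0.3375,-0.3312); α = Δx/Fx = (27/80) / (27/20) = 1/4
check: Δy/Fy = (-53/160) / (-53/40) = 1/4 ✓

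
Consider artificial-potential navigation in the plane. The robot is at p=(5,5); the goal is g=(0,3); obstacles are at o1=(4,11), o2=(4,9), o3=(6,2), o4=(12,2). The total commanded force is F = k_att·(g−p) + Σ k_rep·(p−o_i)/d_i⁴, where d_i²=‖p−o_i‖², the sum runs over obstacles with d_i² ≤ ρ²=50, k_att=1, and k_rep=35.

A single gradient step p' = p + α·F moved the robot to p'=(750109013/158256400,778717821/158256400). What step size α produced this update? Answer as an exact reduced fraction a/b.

α = 1/20

F_att = 1·(g−p) = 1·(-5,-2) = (-5.0000,-2.0000)
o1: d²=37 ≤ ρ²=50; F_rep = 35·(1,-6)/37² = (0.0256,-0.1534)
o2: d²=17 ≤ ρ²=50; F_rep = 35·(1,-4)/17² = (0.1211,-0.4844)
o3: d²=10 ≤ ρ²=50; F_rep = 35·(-1,3)/10² = (-0.3500,1.0500)
o4: d²=58 > ρ²=50 → inactive
F = F_att + ΣF_rep = (-5.2033,-1.5878)
Δp = p'−p = (-0.2602,-0.0794); α = Δx/Fx = (-41172987/158256400) / (-41172987/7912820) = 1/20
check: Δy/Fy = (-12564179/158256400) / (-12564179/7912820) = 1/20 ✓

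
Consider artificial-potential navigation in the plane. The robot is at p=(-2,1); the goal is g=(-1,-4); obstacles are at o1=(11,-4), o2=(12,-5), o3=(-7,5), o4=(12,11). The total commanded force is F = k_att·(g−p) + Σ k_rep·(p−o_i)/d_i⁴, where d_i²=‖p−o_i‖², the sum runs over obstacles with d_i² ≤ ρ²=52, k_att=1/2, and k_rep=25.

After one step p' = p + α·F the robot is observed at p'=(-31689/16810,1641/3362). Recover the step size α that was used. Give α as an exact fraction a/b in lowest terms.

F_att = 1/2·(g−p) = 1/2·(1,-5) = (0.5000,-2.5000)
o1: d²=194 > ρ²=52 → inactive
o2: d²=232 > ρ²=52 → inactive
o3: d²=41 ≤ ρ²=52; F_rep = 25·(5,-4)/41² = (0.0744,-0.0595)
o4: d²=296 > ρ²=52 → inactive
F = F_att + ΣF_rep = (0.5744,-2.5595)
Δp = p'−p = (0.1149,-0.5119); α = Δx/Fx = (1931/16810) / (1931/3362) = 1/5
check: Δy/Fy = (-1721/3362) / (-8605/3362) = 1/5 ✓

α = 1/5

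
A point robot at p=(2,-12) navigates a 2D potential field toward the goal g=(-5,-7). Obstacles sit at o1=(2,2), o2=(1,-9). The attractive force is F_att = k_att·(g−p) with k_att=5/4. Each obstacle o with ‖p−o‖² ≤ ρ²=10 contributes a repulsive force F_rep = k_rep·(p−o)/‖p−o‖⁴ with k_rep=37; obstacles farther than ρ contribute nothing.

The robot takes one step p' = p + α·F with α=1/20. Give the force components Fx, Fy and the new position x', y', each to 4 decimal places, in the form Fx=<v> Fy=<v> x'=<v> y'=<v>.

F_att = 5/4·(g−p) = 5/4·(-7,5) = (-8.7500,6.2500)
o1: d²=196 > ρ²=10 → inactive
o2: d²=10 ≤ ρ²=10; F_rep = 37·(1,-3)/10² = (0.3700,-1.1100)
F = F_att + ΣF_rep = (-8.3800,5.1400)
p' = p + 1/20·F = (1.5810,-11.7430)

Fx=-8.3800 Fy=5.1400 x'=1.5810 y'=-11.7430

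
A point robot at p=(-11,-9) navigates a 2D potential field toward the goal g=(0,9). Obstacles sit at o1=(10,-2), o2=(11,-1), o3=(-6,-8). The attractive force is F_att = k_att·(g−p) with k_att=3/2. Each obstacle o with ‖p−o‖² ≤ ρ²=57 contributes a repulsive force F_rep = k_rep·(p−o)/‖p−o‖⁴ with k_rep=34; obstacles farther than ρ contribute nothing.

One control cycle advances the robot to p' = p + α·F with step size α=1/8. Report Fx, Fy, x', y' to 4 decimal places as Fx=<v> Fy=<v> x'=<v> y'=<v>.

Fx=16.2485 Fy=26.9497 x'=-8.9689 y'=-5.6313

F_att = 3/2·(g−p) = 3/2·(11,18) = (16.5000,27.0000)
o1: d²=490 > ρ²=57 → inactive
o2: d²=548 > ρ²=57 → inactive
o3: d²=26 ≤ ρ²=57; F_rep = 34·(-5,-1)/26² = (-0.2515,-0.0503)
F = F_att + ΣF_rep = (16.2485,26.9497)
p' = p + 1/8·F = (-8.9689,-5.6313)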